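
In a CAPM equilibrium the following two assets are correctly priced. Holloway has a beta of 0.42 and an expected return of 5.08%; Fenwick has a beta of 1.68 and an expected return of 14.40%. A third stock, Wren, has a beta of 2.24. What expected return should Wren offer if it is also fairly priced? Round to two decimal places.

MRP (SML slope) = (14.40% − 5.08%) / (1.68 − 0.42) = 9.32% / 1.26 = 7.3968%
R_f (intercept) = 5.08% − 0.42 × 7.3968% = 1.9733%
E(R_Wren) = R_f + β × MRP = 1.9733% + 2.24 × 7.3968% = 18.54%

18.54%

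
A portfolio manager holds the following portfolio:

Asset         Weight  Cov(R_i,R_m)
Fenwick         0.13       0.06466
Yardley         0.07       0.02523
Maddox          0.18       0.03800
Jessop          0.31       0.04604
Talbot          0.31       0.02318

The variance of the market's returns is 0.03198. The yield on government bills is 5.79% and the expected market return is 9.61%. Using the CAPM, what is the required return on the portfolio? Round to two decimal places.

10.39%

β_Fenwick = 0.06466 / 0.03198 = 2.0219
β_Yardley = 0.02523 / 0.03198 = 0.7889
β_Maddox = 0.03800 / 0.03198 = 1.1882
β_Jessop = 0.04604 / 0.03198 = 1.4396
β_Talbot = 0.02318 / 0.03198 = 0.7248
β_P = Σ w_i β_i = 0.13×2.0219 + 0.07×0.7889 + 0.18×1.1882 + 0.31×1.4396 + 0.31×0.7248 = 1.2029
MRP = 9.61% − 5.79% = 3.82%
E(R_P) = R_f + β_P × MRP = 5.79% + 1.2029 × 3.82% = 10.39%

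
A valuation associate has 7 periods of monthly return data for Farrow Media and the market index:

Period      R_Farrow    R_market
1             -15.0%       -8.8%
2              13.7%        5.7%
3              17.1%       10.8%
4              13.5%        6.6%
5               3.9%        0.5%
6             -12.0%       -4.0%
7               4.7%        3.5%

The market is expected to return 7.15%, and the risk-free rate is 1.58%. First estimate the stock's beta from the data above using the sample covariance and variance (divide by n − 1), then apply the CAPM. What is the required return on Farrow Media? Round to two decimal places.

Mean R_i = (-15.0 + 13.7 + 17.1 + 13.5 + 3.9 − 12.0 + 4.7) / 7 = 3.7000%
Mean R_m = (-8.8 + 5.7 + 10.8 + 6.6 + 0.5 − 4.0 + 3.5) / 7 = 2.0429%
Σ(R_i − R̄_i)(R_m − R̄_m) = 497.3600  ⇒  Cov = 497.3600 / 6 = 82.8933
Σ(R_m − R̄_m)² = 269.4171  ⇒  Var(R_m) = 269.4171 / 6 = 44.9029
β = Cov / Var(R_m) = 82.8933 / 44.9029 = 1.8461
MRP = 7.15% − 1.58% = 5.57%
E(R) = R_f + β × MRP = 1.58% + 1.8461 × 5.57% = 11.86%

11.86%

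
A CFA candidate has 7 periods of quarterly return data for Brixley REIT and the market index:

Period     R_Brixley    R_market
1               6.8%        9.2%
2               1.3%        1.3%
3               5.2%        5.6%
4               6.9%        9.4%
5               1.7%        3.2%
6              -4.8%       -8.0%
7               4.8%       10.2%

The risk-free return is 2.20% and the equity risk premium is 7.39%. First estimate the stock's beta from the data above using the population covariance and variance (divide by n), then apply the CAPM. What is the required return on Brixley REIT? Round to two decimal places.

Mean R_i = (6.8 + 1.3 + 5.2 + 6.9 + 1.7 − 4.8 + 4.8) / 7 = 3.1286%
Mean R_m = (9.2 + 1.3 + 5.6 + 9.4 + 3.2 − 8.0 + 10.2) / 7 = 4.4143%
Σ(R_i − R̄_i)(R_m − R̄_m) = 154.3571  ⇒  Cov = 154.3571 / 7 = 22.0510
Σ(R_m − R̄_m)² = 247.9286  ⇒  Var(R_m) = 247.9286 / 7 = 35.4184
β = Cov / Var(R_m) = 22.0510 / 35.4184 = 0.6226
E(R) = R_f + β × MRP = 2.20% + 0.6226 × 7.39% = 6.80%

6.80%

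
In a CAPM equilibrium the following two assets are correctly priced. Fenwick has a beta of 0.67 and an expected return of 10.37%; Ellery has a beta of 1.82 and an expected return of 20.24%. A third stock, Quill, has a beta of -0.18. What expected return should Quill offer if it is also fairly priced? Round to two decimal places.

3.07%

MRP (SML slope) = (20.24% − 10.37%) / (1.82 − 0.67) = 9.87% / 1.15 = 8.5826%
R_f (intercept) = 10.37% − 0.67 × 8.5826% = 4.6197%
E(R_Quill) = R_f + β × MRP = 4.6197% + -0.18 × 8.5826% = 3.07%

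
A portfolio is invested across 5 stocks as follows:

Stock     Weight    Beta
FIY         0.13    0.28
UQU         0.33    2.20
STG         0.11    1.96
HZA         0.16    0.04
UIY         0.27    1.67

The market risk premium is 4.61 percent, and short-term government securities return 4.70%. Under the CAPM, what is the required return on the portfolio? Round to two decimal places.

β_P = Σ w_i β_i = 0.13×0.28 + 0.33×2.20 + 0.11×1.96 + 0.16×0.04 + 0.27×1.67 = 1.4353
E(R_P) = R_f + β_P × MRP = 4.70% + 1.4353 × 4.61% = 11.32%

11.32%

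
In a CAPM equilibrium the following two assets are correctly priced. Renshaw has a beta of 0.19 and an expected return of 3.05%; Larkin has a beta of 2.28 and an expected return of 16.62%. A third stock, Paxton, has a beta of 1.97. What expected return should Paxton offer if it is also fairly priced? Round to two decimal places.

MRP (SML slope) = (16.62% − 3.05%) / (2.28 − 0.19) = 13.57% / 2.09 = 6.4928%
R_f (intercept) = 3.05% − 0.19 × 6.4928% = 1.8164%
E(R_Paxton) = R_f + β × MRP = 1.8164% + 1.97 × 6.4928% = 14.61%

14.61%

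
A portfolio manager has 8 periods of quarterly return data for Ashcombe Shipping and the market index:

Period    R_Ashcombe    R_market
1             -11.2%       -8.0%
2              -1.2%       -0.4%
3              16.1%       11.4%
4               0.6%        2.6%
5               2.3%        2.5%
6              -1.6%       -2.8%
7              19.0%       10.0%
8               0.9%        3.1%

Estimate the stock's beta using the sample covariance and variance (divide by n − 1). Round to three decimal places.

Mean R_i = (-11.2 − 1.2 + 16.1 + 0.6 + 2.3 − 1.6 + 19.0 + 0.9) / 8 = 3.1125%
Mean R_m = (-8.0 − 0.4 + 11.4 + 2.6 + 2.5 − 2.8 + 10.0 + 3.1) / 8 = 2.3000%
Σ(R_i − R̄_i)(R_m − R̄_m) = 420.9300  ⇒  Cov = 420.9300 / 7 = 60.1329
Σ(R_m − R̄_m)² = 282.2600  ⇒  Var(R_m) = 282.2600 / 7 = 40.3229
β = Cov / Var(R_m) = 60.1329 / 40.3229 = 1.4913

1.491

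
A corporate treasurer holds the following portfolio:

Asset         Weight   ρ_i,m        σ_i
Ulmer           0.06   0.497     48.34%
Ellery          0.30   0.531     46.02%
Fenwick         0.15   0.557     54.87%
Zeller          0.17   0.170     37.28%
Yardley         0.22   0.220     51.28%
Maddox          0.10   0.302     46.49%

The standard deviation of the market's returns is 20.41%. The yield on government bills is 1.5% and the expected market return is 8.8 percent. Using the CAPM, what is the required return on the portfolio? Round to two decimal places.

β_Ulmer = 0.497 × 48.34% / 20.41% = 1.1771
β_Ellery = 0.531 × 46.02% / 20.41% = 1.1973
β_Fenwick = 0.557 × 54.87% / 20.41% = 1.4974
β_Zeller = 0.170 × 37.28% / 20.41% = 0.3105
β_Yardley = 0.220 × 51.28% / 20.41% = 0.5527
β_Maddox = 0.302 × 46.49% / 20.41% = 0.6879
β_P = Σ w_i β_i = 0.06×1.1771 + 0.30×1.1973 + 0.15×1.4974 + 0.17×0.3105 + 0.22×0.5527 + 0.10×0.6879 = 0.8976
MRP = 8.8% − 1.5% = 7.30%
E(R_P) = R_f + β_P × MRP = 1.5% + 0.8976 × 7.3% = 8.05%

8.05%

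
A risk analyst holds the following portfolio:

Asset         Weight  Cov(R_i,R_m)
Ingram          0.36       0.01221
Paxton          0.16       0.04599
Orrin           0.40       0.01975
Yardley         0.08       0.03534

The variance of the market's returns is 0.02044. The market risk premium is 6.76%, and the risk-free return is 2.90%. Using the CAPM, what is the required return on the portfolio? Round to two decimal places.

10.34%

β_Ingram = 0.01221 / 0.02044 = 0.5974
β_Paxton = 0.04599 / 0.02044 = 2.2500
β_Orrin = 0.01975 / 0.02044 = 0.9662
β_Yardley = 0.03534 / 0.02044 = 1.7290
β_P = Σ w_i β_i = 0.36×0.5974 + 0.16×2.2500 + 0.40×0.9662 + 0.08×1.7290 = 1.0999
E(R_P) = R_f + β_P × MRP = 2.90% + 1.0999 × 6.76% = 10.34%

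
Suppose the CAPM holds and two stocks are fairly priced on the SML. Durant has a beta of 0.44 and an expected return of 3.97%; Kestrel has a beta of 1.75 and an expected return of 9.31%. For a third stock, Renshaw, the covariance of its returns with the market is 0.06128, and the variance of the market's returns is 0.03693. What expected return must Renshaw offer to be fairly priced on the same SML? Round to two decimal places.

8.94%

MRP = (9.31% − 3.97%) / (1.75 − 0.44) = 4.0763%
R_f = 3.97% − 0.44 × 4.0763% = 2.1764%
β_Renshaw = Cov / Var(R_m) = 0.06128 / 0.03693 = 1.6594
E(R_Renshaw) = R_f + β × MRP = 2.1764% + 1.6594 × 4.0763% = 8.94%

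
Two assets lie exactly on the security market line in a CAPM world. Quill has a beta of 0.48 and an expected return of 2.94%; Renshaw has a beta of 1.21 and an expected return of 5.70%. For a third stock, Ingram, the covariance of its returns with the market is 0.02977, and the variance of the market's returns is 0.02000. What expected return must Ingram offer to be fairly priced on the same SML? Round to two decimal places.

MRP = (5.70% − 2.94%) / (1.21 − 0.48) = 3.7808%
R_f = 2.94% − 0.48 × 3.7808% = 1.1252%
β_Ingram = Cov / Var(R_m) = 0.02977 / 0.02000 = 1.4885
E(R_Ingram) = R_f + β × MRP = 1.1252% + 1.4885 × 3.7808% = 6.75%

6.75%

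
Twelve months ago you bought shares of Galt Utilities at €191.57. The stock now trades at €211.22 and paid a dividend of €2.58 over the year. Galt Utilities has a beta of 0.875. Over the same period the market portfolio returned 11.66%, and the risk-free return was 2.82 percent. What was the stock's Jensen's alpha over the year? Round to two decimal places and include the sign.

Realised HPR = (P1 + D1 − P0) / P0 = (211.22 + 2.58 − 191.57) / 191.57 = 22.23 / 191.57 = 11.6041%
MRP = 11.66% − 2.82% = 8.84%
CAPM required = R_f + β·MRP = 2.82% + 0.875 × 8.84% = 10.55500%
α = realised − required = 11.6041% − 10.55500% = +1.05%

+1.05%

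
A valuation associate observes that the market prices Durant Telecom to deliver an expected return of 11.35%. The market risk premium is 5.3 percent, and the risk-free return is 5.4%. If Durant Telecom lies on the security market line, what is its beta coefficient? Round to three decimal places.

1.123

β = (E(R) − R_f) / MRP = (11.35% − 5.4%) / 5.3% = 5.95% / 5.3% = 1.123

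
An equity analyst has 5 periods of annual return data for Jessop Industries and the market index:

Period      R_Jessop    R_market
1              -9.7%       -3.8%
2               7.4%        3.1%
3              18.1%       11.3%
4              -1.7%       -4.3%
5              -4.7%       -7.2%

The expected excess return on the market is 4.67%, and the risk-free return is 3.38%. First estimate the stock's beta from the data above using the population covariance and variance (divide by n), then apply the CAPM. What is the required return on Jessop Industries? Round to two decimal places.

Mean R_i = (-9.7 + 7.4 + 18.1 − 1.7 − 4.7) / 5 = 1.8800%
Mean R_m = (-3.8 + 3.1 + 11.3 − 4.3 − 7.2) / 5 = -0.1800%
Σ(R_i − R̄_i)(R_m − R̄_m) = 307.1720  ⇒  Cov = 307.1720 / 5 = 61.4344
Σ(R_m − R̄_m)² = 221.9080  ⇒  Var(R_m) = 221.9080 / 5 = 44.3816
β = Cov / Var(R_m) = 61.4344 / 44.3816 = 1.3842
E(R) = R_f + β × MRP = 3.38% + 1.3842 × 4.67% = 9.84%

9.84%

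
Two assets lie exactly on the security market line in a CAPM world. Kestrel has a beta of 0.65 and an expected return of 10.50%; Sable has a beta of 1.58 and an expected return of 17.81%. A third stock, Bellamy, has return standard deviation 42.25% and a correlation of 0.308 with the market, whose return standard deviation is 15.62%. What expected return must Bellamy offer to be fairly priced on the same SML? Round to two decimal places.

11.94%

MRP = (17.81% − 10.50%) / (1.58 − 0.65) = 7.8602%
R_f = 10.50% − 0.65 × 7.8602% = 5.3909%
β_Bellamy = ρ·σ_i/σ_m = 0.308 × 42.25 / 15.62 = 0.8331
E(R_Bellamy) = R_f + β × MRP = 5.3909% + 0.8331 × 7.8602% = 11.94%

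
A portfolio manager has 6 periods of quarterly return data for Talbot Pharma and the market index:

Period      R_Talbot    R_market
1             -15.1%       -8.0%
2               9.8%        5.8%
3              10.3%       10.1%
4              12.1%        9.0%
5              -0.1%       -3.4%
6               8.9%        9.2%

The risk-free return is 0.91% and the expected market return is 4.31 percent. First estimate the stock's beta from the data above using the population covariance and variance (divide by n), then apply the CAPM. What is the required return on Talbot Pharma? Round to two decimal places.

Mean R_i = (-15.1 + 9.8 + 10.3 + 12.1 − 0.1 + 8.9) / 6 = 4.3167%
Mean R_m = (-8.0 + 5.8 + 10.1 + 9.0 − 3.4 + 9.2) / 6 = 3.7833%
Σ(R_i − R̄_i)(R_m − R̄_m) = 374.8017  ⇒  Cov = 374.8017 / 6 = 62.4670
Σ(R_m − R̄_m)² = 290.9683  ⇒  Var(R_m) = 290.9683 / 6 = 48.4947
β = Cov / Var(R_m) = 62.4670 / 48.4947 = 1.2881
MRP = 4.31% − 0.91% = 3.40%
E(R) = R_f + β × MRP = 0.91% + 1.2881 × 3.40% = 5.29%

5.29%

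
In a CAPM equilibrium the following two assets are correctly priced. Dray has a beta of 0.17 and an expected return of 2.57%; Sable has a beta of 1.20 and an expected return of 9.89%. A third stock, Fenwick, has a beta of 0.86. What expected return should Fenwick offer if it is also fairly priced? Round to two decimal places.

7.47%

MRP (SML slope) = (9.89% − 2.57%) / (1.20 − 0.17) = 7.32% / 1.03 = 7.1068%
R_f (intercept) = 2.57% − 0.17 × 7.1068% = 1.3618%
E(R_Fenwick) = R_f + β × MRP = 1.3618% + 0.86 × 7.1068% = 7.47%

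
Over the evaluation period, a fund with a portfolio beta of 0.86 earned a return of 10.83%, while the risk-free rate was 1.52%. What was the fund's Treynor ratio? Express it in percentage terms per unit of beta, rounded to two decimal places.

Treynor = (R_P − R_f) / β_P = (10.83% − 1.52%) / 0.8600 = 9.31% / 0.8600 = 10.83%

10.83%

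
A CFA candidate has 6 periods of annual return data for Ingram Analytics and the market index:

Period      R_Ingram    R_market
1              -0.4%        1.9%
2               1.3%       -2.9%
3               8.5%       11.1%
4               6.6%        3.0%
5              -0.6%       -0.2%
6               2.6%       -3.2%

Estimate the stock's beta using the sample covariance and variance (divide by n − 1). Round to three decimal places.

0.521

Mean R_i = (-0.4 + 1.3 + 8.5 + 6.6 − 0.6 + 2.6) / 6 = 3.0000%
Mean R_m = (1.9 − 2.9 + 11.1 + 3.0 − 0.2 − 3.2) / 6 = 1.6167%
Σ(R_i − R̄_i)(R_m − R̄_m) = 72.3200  ⇒  Cov = 72.3200 / 5 = 14.4640
Σ(R_m − R̄_m)² = 138.8283  ⇒  Var(R_m) = 138.8283 / 5 = 27.7657
β = Cov / Var(R_m) = 14.4640 / 27.7657 = 0.5209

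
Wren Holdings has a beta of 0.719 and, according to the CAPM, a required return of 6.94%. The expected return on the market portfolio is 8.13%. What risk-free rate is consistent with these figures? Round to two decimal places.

E(R) = R_f + β(E(R_m) − R_f) = R_f(1 − β) + β·E(R_m)
6.94% = R_f × (1 − 0.719) + 0.719 × 8.13%
6.94% = R_f × 0.281 + 5.84547%
R_f = (6.94% − 5.84547%) / 0.281 = 3.90%

3.90%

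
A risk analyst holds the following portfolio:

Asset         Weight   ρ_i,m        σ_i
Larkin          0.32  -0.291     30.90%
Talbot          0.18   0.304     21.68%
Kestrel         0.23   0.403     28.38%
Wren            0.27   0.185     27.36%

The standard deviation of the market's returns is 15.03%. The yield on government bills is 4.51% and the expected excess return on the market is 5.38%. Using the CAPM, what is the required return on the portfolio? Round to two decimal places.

5.34%

β_Larkin = -0.291 × 30.90% / 15.03% = -0.5983
β_Talbot = 0.304 × 21.68% / 15.03% = 0.4385
β_Kestrel = 0.403 × 28.38% / 15.03% = 0.7610
β_Wren = 0.185 × 27.36% / 15.03% = 0.3368
β_P = Σ w_i β_i = 0.32×-0.5983 + 0.18×0.4385 + 0.23×0.7610 + 0.27×0.3368 = 0.1534
E(R_P) = R_f + β_P × MRP = 4.51% + 0.1534 × 5.38% = 5.34%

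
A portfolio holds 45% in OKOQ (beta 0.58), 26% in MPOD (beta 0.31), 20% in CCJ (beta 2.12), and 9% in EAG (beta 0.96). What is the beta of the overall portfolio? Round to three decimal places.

0.852

β_P = Σ w_i β_i = 0.45×0.58 + 0.26×0.31 + 0.20×2.12 + 0.09×0.96 = 0.8520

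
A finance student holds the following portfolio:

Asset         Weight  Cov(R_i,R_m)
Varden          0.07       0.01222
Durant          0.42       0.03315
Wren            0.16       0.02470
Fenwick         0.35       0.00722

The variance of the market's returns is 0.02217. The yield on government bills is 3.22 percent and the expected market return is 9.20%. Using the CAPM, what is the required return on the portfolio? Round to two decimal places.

β_Varden = 0.01222 / 0.02217 = 0.5512
β_Durant = 0.03315 / 0.02217 = 1.4953
β_Wren = 0.02470 / 0.02217 = 1.1141
β_Fenwick = 0.00722 / 0.02217 = 0.3257
β_P = Σ w_i β_i = 0.07×0.5512 + 0.42×1.4953 + 0.16×1.1141 + 0.35×0.3257 = 0.9589
MRP = 9.20% − 3.22% = 5.98%
E(R_P) = R_f + β_P × MRP = 3.22% + 0.9589 × 5.98% = 8.95%

8.95%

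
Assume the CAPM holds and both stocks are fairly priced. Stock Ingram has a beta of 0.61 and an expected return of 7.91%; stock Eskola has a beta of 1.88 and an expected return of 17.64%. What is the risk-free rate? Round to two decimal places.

3.24%

Both satisfy E(R) = R_f + β·MRP, so the slope of the SML is
MRP = (17.64% − 7.91%) / (1.88 − 0.61) = 9.73% / 1.27 = 7.6614%
R_f = E(R_Ingram) − β_Ingram·MRP = 7.91% − 0.61 × 7.6614% = 3.2365%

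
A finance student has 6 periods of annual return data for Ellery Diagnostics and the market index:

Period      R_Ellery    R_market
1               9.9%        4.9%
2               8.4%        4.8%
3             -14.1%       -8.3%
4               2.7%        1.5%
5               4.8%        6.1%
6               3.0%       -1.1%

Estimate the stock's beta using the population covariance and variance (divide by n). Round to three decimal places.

1.481

Mean R_i = (9.9 + 8.4 − 14.1 + 2.7 + 4.8 + 3.0) / 6 = 2.4500%
Mean R_m = (4.9 + 4.8 − 8.3 + 1.5 + 6.1 − 1.1) / 6 = 1.3167%
Σ(R_i − R̄_i)(R_m − R̄_m) = 216.5350  ⇒  Cov = 216.5350 / 6 = 36.0892
Σ(R_m − R̄_m)² = 146.2083  ⇒  Var(R_m) = 146.2083 / 6 = 24.3681
β = Cov / Var(R_m) = 36.0892 / 24.3681 = 1.4810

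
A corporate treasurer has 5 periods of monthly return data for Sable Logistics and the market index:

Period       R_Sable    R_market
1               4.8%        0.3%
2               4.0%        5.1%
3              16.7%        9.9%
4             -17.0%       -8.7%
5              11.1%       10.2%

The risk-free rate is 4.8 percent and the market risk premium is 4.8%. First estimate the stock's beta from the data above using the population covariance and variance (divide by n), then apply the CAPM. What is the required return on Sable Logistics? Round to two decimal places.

Mean R_i = (4.8 + 4.0 + 16.7 − 17.0 + 11.1) / 5 = 3.9200%
Mean R_m = (0.3 + 5.1 + 9.9 − 8.7 + 10.2) / 5 = 3.3600%
Σ(R_i − R̄_i)(R_m − R̄_m) = 382.4340  ⇒  Cov = 382.4340 / 5 = 76.4868
Σ(R_m − R̄_m)² = 247.3920  ⇒  Var(R_m) = 247.3920 / 5 = 49.4784
β = Cov / Var(R_m) = 76.4868 / 49.4784 = 1.5459
E(R) = R_f + β × MRP = 4.8% + 1.5459 × 4.8% = 12.22%

12.22%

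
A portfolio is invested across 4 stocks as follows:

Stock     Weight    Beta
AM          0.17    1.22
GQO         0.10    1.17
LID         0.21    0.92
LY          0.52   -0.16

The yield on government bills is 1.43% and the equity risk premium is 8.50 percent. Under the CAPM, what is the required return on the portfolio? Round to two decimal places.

5.12%

β_P = Σ w_i β_i = 0.17×1.22 + 0.10×1.17 + 0.21×0.92 + 0.52×-0.16 = 0.4344
E(R_P) = R_f + β_P × MRP = 1.43% + 0.4344 × 8.50% = 5.12%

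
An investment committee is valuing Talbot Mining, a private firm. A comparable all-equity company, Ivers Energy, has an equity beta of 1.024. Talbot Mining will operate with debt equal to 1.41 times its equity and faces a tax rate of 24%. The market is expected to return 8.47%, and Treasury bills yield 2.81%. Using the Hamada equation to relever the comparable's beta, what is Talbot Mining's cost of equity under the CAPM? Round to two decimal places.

14.82%

β_L = β_U × [1 + (1 − t)(D/E)] = 1.024 × [1 + (1 − 0.24) × 1.41]
    = 1.024 × [1 + 0.76 × 1.41] = 1.024 × 2.0716 = 2.1213
MRP = 8.47% − 2.81% = 5.66%
E(R) = R_f + β_L × MRP = 2.81% + 2.1213 × 5.66% = 14.82%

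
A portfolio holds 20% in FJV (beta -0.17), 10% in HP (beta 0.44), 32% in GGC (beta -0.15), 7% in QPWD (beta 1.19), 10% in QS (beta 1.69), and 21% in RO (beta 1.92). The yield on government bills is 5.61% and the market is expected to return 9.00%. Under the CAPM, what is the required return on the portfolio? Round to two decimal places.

β_P = Σ w_i β_i = 0.20×-0.17 + 0.10×0.44 + 0.32×-0.15 + 0.07×1.19 + 0.10×1.69 + 0.21×1.92 = 0.6175
MRP = 9.00% − 5.61% = 3.39%
E(R_P) = R_f + β_P × MRP = 5.61% + 0.6175 × 3.39% = 7.70%

7.70%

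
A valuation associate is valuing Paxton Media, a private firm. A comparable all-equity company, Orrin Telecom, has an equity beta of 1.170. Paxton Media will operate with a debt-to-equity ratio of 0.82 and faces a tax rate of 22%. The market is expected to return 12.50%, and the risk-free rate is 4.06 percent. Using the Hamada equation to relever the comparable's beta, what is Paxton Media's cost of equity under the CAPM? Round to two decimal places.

20.25%

β_L = β_U × [1 + (1 − t)(D/E)] = 1.170 × [1 + (1 − 0.22) × 0.82]
    = 1.170 × [1 + 0.78 × 0.82] = 1.170 × 1.6396 = 1.9183
MRP = 12.50% − 4.06% = 8.44%
E(R) = R_f + β_L × MRP = 4.06% + 1.9183 × 8.44% = 20.25%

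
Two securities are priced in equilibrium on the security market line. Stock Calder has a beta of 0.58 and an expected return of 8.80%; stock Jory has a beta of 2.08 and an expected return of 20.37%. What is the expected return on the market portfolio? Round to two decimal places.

Both satisfy E(R) = R_f + β·MRP, so the slope of the SML is
MRP = (20.37% − 8.80%) / (2.08 − 0.58) = 11.57% / 1.50 = 7.7133%
R_f = E(R_Calder) − β_Calder·MRP = 8.80% − 0.58 × 7.7133% = 4.3263%
E(R_m) = R_f + MRP = 4.3263% + 7.7133% = 12.04%

12.04%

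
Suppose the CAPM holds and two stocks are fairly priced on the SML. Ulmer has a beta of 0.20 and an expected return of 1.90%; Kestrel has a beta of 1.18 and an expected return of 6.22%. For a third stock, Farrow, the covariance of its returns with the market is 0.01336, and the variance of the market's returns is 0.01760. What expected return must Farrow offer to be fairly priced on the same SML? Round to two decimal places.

4.36%

MRP = (6.22% − 1.90%) / (1.18 − 0.20) = 4.4082%
R_f = 1.90% − 0.20 × 4.4082% = 1.0184%
β_Farrow = Cov / Var(R_m) = 0.01336 / 0.01760 = 0.7591
E(R_Farrow) = R_f + β × MRP = 1.0184% + 0.7591 × 4.4082% = 4.36%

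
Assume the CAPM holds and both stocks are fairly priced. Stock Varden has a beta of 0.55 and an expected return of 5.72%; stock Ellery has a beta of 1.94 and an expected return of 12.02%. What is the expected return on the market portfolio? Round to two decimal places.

Both satisfy E(R) = R_f + β·MRP, so the slope of the SML is
MRP = (12.02% − 5.72%) / (1.94 − 0.55) = 6.30% / 1.39 = 4.5324%
R_f = E(R_Varden) − β_Varden·MRP = 5.72% − 0.55 × 4.5324% = 3.2272%
E(R_m) = R_f + MRP = 3.2272% + 4.5324% = 7.76%

7.76%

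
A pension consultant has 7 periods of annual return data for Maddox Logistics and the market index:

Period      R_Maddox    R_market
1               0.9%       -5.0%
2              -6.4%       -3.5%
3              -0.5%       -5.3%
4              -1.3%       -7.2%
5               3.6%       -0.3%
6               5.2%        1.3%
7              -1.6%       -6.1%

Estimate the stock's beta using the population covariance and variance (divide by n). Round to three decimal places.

0.764

Mean R_i = (0.9 − 6.4 − 0.5 − 1.3 + 3.6 + 5.2 − 1.6) / 7 = -0.0143%
Mean R_m = (-5.0 − 3.5 − 5.3 − 7.2 − 0.3 + 1.3 − 6.1) / 7 = -3.7286%
Σ(R_i − R̄_i)(R_m − R̄_m) = 44.9771  ⇒  Cov = 44.9771 / 7 = 6.4253
Σ(R_m − R̄_m)² = 58.8543  ⇒  Var(R_m) = 58.8543 / 7 = 8.4078
β = Cov / Var(R_m) = 6.4253 / 8.4078 = 0.7642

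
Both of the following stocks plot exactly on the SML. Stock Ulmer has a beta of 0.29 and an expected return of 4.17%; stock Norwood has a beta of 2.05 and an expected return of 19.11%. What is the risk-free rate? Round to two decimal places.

Both satisfy E(R) = R_f + β·MRP, so the slope of the SML is
MRP = (19.11% − 4.17%) / (2.05 − 0.29) = 14.94% / 1.76 = 8.4886%
R_f = E(R_Ulmer) − β_Ulmer·MRP = 4.17% − 0.29 × 8.4886% = 1.7083%

1.71%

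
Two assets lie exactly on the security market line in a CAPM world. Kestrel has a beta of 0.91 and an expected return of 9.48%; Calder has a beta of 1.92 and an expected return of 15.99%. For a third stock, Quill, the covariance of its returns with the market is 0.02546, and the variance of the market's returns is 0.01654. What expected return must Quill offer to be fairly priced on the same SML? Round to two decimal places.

MRP = (15.99% − 9.48%) / (1.92 − 0.91) = 6.4455%
R_f = 9.48% − 0.91 × 6.4455% = 3.6146%
β_Quill = Cov / Var(R_m) = 0.02546 / 0.01654 = 1.5393
E(R_Quill) = R_f + β × MRP = 3.6146% + 1.5393 × 6.4455% = 13.54%

13.54%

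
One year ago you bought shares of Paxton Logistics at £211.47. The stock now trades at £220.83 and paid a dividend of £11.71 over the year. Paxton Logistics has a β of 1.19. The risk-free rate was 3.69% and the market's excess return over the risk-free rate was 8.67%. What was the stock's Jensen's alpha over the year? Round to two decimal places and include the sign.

Realised HPR = (P1 + D1 − P0) / P0 = (220.83 + 11.71 − 211.47) / 211.47 = 21.07 / 211.47 = 9.9636%
CAPM required = R_f + β·MRP = 3.69% + 1.19 × 8.67% = 14.0073%
α = realised − required = 9.9636% − 14.0073% = -4.04%

-4.04%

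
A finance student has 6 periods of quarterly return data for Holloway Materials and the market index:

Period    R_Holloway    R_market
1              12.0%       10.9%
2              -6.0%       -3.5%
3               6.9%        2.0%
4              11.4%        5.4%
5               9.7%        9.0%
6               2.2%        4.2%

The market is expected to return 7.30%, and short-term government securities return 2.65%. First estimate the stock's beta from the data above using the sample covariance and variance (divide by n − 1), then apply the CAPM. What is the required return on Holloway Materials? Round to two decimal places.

8.09%

Mean R_i = (12.0 − 6.0 + 6.9 + 11.4 + 9.7 + 2.2) / 6 = 6.0333%
Mean R_m = (10.9 − 3.5 + 2.0 + 5.4 + 9.0 + 4.2) / 6 = 4.6667%
Σ(R_i − R̄_i)(R_m − R̄_m) = 154.7667  ⇒  Cov = 154.7667 / 5 = 30.9533
Σ(R_m − R̄_m)² = 132.1933  ⇒  Var(R_m) = 132.1933 / 5 = 26.4387
β = Cov / Var(R_m) = 30.9533 / 26.4387 = 1.1708
MRP = 7.30% − 2.65% = 4.65%
E(R) = R_f + β × MRP = 2.65% + 1.1708 × 4.65% = 8.09%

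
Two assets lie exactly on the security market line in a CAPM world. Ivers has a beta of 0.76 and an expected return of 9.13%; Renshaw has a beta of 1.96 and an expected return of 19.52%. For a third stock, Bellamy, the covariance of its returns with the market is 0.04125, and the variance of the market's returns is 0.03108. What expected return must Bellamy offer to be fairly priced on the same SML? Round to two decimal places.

14.04%

MRP = (19.52% − 9.13%) / (1.96 − 0.76) = 8.6583%
R_f = 9.13% − 0.76 × 8.6583% = 2.5497%
β_Bellamy = Cov / Var(R_m) = 0.04125 / 0.03108 = 1.3272
E(R_Bellamy) = R_f + β × MRP = 2.5497% + 1.3272 × 8.6583% = 14.04%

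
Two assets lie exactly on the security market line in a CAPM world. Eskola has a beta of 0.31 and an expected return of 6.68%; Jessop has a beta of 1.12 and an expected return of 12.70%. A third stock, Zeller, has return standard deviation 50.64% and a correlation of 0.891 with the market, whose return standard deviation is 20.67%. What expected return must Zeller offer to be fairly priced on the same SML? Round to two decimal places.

20.60%

MRP = (12.70% − 6.68%) / (1.12 − 0.31) = 7.4321%
R_f = 6.68% − 0.31 × 7.4321% = 4.3760%
β_Zeller = ρ·σ_i/σ_m = 0.891 × 50.64 / 20.67 = 2.1829
E(R_Zeller) = R_f + β × MRP = 4.3760% + 2.1829 × 7.4321% = 20.60%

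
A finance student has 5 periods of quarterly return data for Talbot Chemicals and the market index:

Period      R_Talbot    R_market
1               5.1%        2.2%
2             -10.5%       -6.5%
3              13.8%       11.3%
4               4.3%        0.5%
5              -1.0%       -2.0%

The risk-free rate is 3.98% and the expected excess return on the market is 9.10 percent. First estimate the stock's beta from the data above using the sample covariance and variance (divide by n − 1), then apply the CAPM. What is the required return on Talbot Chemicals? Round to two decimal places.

15.91%

Mean R_i = (5.1 − 10.5 + 13.8 + 4.3 − 1.0) / 5 = 2.3400%
Mean R_m = (2.2 − 6.5 + 11.3 + 0.5 − 2.0) / 5 = 1.1000%
Σ(R_i − R̄_i)(R_m − R̄_m) = 226.6900  ⇒  Cov = 226.6900 / 4 = 56.6725
Σ(R_m − R̄_m)² = 172.9800  ⇒  Var(R_m) = 172.9800 / 4 = 43.2450
β = Cov / Var(R_m) = 56.6725 / 43.2450 = 1.3105
E(R) = R_f + β × MRP = 3.98% + 1.3105 × 9.10% = 15.91%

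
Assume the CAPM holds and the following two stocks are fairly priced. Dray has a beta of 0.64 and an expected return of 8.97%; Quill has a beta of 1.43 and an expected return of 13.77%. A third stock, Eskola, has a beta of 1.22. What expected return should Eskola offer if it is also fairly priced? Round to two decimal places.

MRP (SML slope) = (13.77% − 8.97%) / (1.43 − 0.64) = 4.80% / 0.79 = 6.0759%
R_f (intercept) = 8.97% − 0.64 × 6.0759% = 5.0814%
E(R_Eskola) = R_f + β × MRP = 5.0814% + 1.22 × 6.0759% = 12.49%

12.49%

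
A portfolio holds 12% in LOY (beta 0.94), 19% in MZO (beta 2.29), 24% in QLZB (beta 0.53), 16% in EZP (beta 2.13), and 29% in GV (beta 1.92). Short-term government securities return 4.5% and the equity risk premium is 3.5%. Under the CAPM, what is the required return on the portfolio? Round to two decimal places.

10.00%

β_P = Σ w_i β_i = 0.12×0.94 + 0.19×2.29 + 0.24×0.53 + 0.16×2.13 + 0.29×1.92 = 1.5727
E(R_P) = R_f + β_P × MRP = 4.5% + 1.5727 × 3.5% = 10.00%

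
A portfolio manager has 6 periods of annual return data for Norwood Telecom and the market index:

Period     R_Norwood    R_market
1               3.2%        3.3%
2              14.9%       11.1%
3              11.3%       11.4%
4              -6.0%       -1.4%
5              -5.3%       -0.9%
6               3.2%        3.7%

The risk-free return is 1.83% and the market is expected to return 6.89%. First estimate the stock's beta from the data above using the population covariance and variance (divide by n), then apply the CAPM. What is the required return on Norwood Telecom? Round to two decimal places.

Mean R_i = (3.2 + 14.9 + 11.3 − 6.0 − 5.3 + 3.2) / 6 = 3.5500%
Mean R_m = (3.3 + 11.1 + 11.4 − 1.4 − 0.9 + 3.7) / 6 = 4.5333%
Σ(R_i − R̄_i)(R_m − R̄_m) = 233.2200  ⇒  Cov = 233.2200 / 6 = 38.8700
Σ(R_m − R̄_m)² = 157.2133  ⇒  Var(R_m) = 157.2133 / 6 = 26.2022
β = Cov / Var(R_m) = 38.8700 / 26.2022 = 1.4835
MRP = 6.89% − 1.83% = 5.06%
E(R) = R_f + β × MRP = 1.83% + 1.4835 × 5.06% = 9.34%

9.34%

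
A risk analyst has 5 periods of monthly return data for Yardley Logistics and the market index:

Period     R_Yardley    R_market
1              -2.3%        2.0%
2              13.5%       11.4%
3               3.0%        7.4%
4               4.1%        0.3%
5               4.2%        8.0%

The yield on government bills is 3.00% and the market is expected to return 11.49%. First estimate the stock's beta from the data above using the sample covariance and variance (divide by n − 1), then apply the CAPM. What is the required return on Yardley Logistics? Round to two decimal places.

10.67%

Mean R_i = (-2.3 + 13.5 + 3.0 + 4.1 + 4.2) / 5 = 4.5000%
Mean R_m = (2.0 + 11.4 + 7.4 + 0.3 + 8.0) / 5 = 5.8200%
Σ(R_i − R̄_i)(R_m − R̄_m) = 75.3800  ⇒  Cov = 75.3800 / 4 = 18.8450
Σ(R_m − R̄_m)² = 83.4480  ⇒  Var(R_m) = 83.4480 / 4 = 20.8620
β = Cov / Var(R_m) = 18.8450 / 20.8620 = 0.9033
MRP = 11.49% − 3.00% = 8.49%
E(R) = R_f + β × MRP = 3.00% + 0.9033 × 8.49% = 10.67%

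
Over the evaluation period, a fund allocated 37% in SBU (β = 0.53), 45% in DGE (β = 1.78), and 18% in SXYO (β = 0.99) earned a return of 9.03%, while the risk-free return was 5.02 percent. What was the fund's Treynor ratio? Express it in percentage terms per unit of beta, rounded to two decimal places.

3.41%

β_P = 0.37×0.53 + 0.45×1.78 + 0.18×0.99 = 1.1753
Treynor = (R_P − R_f) / β_P = (9.03% − 5.02%) / 1.1753 = 4.01% / 1.1753 = 3.41%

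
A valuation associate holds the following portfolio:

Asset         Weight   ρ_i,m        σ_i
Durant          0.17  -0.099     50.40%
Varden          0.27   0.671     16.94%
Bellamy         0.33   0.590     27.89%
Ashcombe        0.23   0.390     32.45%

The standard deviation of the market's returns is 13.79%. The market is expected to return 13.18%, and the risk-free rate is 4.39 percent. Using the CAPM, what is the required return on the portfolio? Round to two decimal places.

11.12%

β_Durant = -0.099 × 50.40% / 13.79% = -0.3618
β_Varden = 0.671 × 16.94% / 13.79% = 0.8243
β_Bellamy = 0.590 × 27.89% / 13.79% = 1.1933
β_Ashcombe = 0.390 × 32.45% / 13.79% = 0.9177
β_P = Σ w_i β_i = 0.17×-0.3618 + 0.27×0.8243 + 0.33×1.1933 + 0.23×0.9177 = 0.7659
MRP = 13.18% − 4.39% = 8.79%
E(R_P) = R_f + β_P × MRP = 4.39% + 0.7659 × 8.79% = 11.12%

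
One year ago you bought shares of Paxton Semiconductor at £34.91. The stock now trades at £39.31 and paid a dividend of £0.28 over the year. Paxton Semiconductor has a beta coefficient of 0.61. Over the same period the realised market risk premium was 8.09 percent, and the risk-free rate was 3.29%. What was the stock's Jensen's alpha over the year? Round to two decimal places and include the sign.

Realised HPR = (P1 + D1 − P0) / P0 = (39.31 + 0.28 − 34.91) / 34.91 = 4.68 / 34.91 = 13.4059%
CAPM required = R_f + β·MRP = 3.29% + 0.61 × 8.09% = 8.2249%
α = realised − required = 13.4059% − 8.2249% = +5.18%

+5.18%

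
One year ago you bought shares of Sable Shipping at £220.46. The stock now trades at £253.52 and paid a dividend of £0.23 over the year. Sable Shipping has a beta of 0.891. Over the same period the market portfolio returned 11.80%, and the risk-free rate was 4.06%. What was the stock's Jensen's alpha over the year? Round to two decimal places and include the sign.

Realised HPR = (P1 + D1 − P0) / P0 = (253.52 + 0.23 − 220.46) / 220.46 = 33.29 / 220.46 = 15.1002%
MRP = 11.80% − 4.06% = 7.74%
CAPM required = R_f + β·MRP = 4.06% + 0.891 × 7.74% = 10.95634%
α = realised − required = 15.1002% − 10.95634% = +4.14%

+4.14%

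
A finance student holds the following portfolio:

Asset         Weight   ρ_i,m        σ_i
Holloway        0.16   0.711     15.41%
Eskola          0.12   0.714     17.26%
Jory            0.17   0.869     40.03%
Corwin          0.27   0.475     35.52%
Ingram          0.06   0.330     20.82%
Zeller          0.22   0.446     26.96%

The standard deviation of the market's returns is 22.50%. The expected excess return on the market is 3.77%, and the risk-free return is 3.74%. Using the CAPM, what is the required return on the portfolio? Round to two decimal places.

β_Holloway = 0.711 × 15.41% / 22.50% = 0.4870
β_Eskola = 0.714 × 17.26% / 22.50% = 0.5477
β_Jory = 0.869 × 40.03% / 22.50% = 1.5460
β_Corwin = 0.475 × 35.52% / 22.50% = 0.7499
β_Ingram = 0.330 × 20.82% / 22.50% = 0.3054
β_Zeller = 0.446 × 26.96% / 22.50% = 0.5344
β_P = Σ w_i β_i = 0.16×0.4870 + 0.12×0.5477 + 0.17×1.5460 + 0.27×0.7499 + 0.06×0.3054 + 0.22×0.5344 = 0.7448
E(R_P) = R_f + β_P × MRP = 3.74% + 0.7448 × 3.77% = 6.55%

6.55%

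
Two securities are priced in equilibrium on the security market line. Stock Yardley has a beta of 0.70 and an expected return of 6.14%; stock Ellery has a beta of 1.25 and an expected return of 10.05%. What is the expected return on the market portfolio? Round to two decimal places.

Both satisfy E(R) = R_f + β·MRP, so the slope of the SML is
MRP = (10.05% − 6.14%) / (1.25 − 0.70) = 3.91% / 0.55 = 7.1091%
R_f = E(R_Yardley) − β_Yardley·MRP = 6.14% − 0.70 × 7.1091% = 1.1636%
E(R_m) = R_f + MRP = 1.1636% + 7.1091% = 8.27%

8.27%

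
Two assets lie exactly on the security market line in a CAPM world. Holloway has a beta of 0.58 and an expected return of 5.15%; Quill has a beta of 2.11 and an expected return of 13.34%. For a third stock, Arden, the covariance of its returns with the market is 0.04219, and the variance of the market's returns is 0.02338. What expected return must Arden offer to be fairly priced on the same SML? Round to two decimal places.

11.70%

MRP = (13.34% − 5.15%) / (2.11 − 0.58) = 5.3529%
R_f = 5.15% − 0.58 × 5.3529% = 2.0453%
β_Arden = Cov / Var(R_m) = 0.04219 / 0.02338 = 1.8045
E(R_Arden) = R_f + β × MRP = 2.0453% + 1.8045 × 5.3529% = 11.70%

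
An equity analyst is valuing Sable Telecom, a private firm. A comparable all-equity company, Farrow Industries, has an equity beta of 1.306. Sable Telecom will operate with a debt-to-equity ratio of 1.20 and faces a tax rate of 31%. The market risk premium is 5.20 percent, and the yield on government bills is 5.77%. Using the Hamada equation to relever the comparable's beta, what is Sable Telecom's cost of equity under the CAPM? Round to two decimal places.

β_L = β_U × [1 + (1 − t)(D/E)] = 1.306 × [1 + (1 − 0.31) × 1.20]
    = 1.306 × [1 + 0.69 × 1.20] = 1.306 × 1.8280 = 2.3874
E(R) = R_f + β_L × MRP = 5.77% + 2.3874 × 5.20% = 18.18%

18.18%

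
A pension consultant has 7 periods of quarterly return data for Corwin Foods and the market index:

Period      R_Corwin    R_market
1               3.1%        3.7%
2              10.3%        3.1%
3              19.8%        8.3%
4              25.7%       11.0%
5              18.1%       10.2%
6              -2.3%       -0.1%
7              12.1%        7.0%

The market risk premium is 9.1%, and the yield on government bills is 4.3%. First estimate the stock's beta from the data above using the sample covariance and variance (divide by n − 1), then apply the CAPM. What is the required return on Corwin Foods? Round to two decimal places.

Mean R_i = (3.1 + 10.3 + 19.8 + 25.7 + 18.1 − 2.3 + 12.1) / 7 = 12.4000%
Mean R_m = (3.7 + 3.1 + 8.3 + 11.0 + 10.2 − 0.1 + 7.0) / 7 = 6.1714%
Σ(R_i − R̄_i)(R_m − R̄_m) = 224.3100  ⇒  Cov = 224.3100 / 6 = 37.3850
Σ(R_m − R̄_m)² = 99.6343  ⇒  Var(R_m) = 99.6343 / 6 = 16.6057
β = Cov / Var(R_m) = 37.3850 / 16.6057 = 2.2513
E(R) = R_f + β × MRP = 4.3% + 2.2513 × 9.1% = 24.79%

24.79%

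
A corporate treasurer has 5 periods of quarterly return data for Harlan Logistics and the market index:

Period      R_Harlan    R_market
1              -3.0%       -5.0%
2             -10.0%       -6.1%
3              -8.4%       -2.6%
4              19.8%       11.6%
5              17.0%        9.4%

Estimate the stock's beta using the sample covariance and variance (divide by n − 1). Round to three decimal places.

1.653

Mean R_i = (-3.0 − 10.0 − 8.4 + 19.8 + 17.0) / 5 = 3.0800%
Mean R_m = (-5.0 − 6.1 − 2.6 + 11.6 + 9.4) / 5 = 1.4600%
Σ(R_i − R̄_i)(R_m − R̄_m) = 464.8360  ⇒  Cov = 464.8360 / 4 = 116.2090
Σ(R_m − R̄_m)² = 281.2320  ⇒  Var(R_m) = 281.2320 / 4 = 70.3080
β = Cov / Var(R_m) = 116.2090 / 70.3080 = 1.6529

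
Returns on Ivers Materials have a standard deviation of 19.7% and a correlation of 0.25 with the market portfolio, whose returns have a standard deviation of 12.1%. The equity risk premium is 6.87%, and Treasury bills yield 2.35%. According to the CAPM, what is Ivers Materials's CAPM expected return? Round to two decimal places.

5.15%

β = ρ × σ_i / σ_m = 0.25 × 19.7% / 12.1% = 0.4070
E(R) = 2.35% + 0.4070 × 6.87% = 5.15%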